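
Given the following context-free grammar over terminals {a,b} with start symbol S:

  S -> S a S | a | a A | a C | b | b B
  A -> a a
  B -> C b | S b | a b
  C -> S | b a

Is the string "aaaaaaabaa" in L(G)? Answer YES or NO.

CNF form of G:
  S -> S X3 | T0 A | T0 C | T1 B | a | b
  A -> T0 T0
  B -> C T1 | S T1 | T0 T1
  C -> S X2 | T0 A | T0 C | T1 B | T1 T0 | a | b
  T0 -> a
  T1 -> b
  X2 -> T0 S
  X3 -> T0 S

CYK fill:
  [0..0]={C,S,T0}  "a"  orig:{C,S}
  [1..1]={C,S,T0}  "a"  orig:{C,S}
  [2..2]={C,S,T0}  "a"  orig:{C,S}
  [3..3]={C,S,T0}  "a"  orig:{C,S}
  [4..4]={C,S,T0}  "a"  orig:{C,S}
  [5..5]={C,S,T0}  "a"  orig:{C,S}
  [6..6]={C,S,T0}  "a"  orig:{C,S}
  [7..7]={C,S,T1}  "b"  orig:{C,S}
  [8..8]={C,S,T0}  "a"  orig:{C,S}
  [9..9]={C,S,T0}  "a"  orig:{C,S}
  [0..1]={A,C,S,X2,X3}  "aa"  orig:{A,C,S}
  [1..2]={A,C,S,X2,X3}  "aa"  orig:{A,C,S}
  [2..3]={A,C,S,X2,X3}  "aa"  orig:{A,C,S}
  [3..4]={A,C,S,X2,X3}  "aa"  orig:{A,C,S}
  [4..5]={A,C,S,X2,X3}  "aa"  orig:{A,C,S}
  [5..6]={A,C,S,X2,X3}  "aa"  orig:{A,C,S}
  [6..7]={B,C,S,X2,X3}  "ab"  orig:{B,C,S}
  [7..8]={C}  "ba"
  [8..9]={A,C,S,X2,X3}  "aa"  orig:{A,C,S}
  [0..2]={C,S,X2,X3}  "aaa"  orig:{C,S}
  [1..3]={C,S,X2,X3}  "aaa"  orig:{C,S}
  [2..4]={C,S,X2,X3}  "aaa"  orig:{C,S}
  [3..5]={C,S,X2,X3}  "aaa"  orig:{C,S}
  [4..6]={C,S,X2,X3}  "aaa"  orig:{C,S}
  [5..7]={B,C,S,X2,X3}  "aab"  orig:{B,C,S}
  [6..8]={C,S}  "aba"
  [7..9]={C,S}  "baa"
  [0..3]={C,S,X2,X3}  "aaaa"  orig:{C,S}
  [1..4]={C,S,X2,X3}  "aaaa"  orig:{C,S}
  [2..5]={C,S,X2,X3}  "aaaa"  orig:{C,S}
  [3..6]={C,S,X2,X3}  "aaaa"  orig:{C,S}
  [4..7]={B,C,S,X2,X3}  "aaab"  orig:{B,C,S}
  [5..8]={C,S,X2,X3}  "aaba"  orig:{C,S}
  [6..9]={C,S,X2,X3}  "abaa"  orig:{C,S}
  [0..4]={C,S,X2,X3}  "aaaaa"  orig:{C,S}
  [1..5]={C,S,X2,X3}  "aaaaa"  orig:{C,S}
  [2..6]={C,S,X2,X3}  "aaaaa"  orig:{C,S}
  [3..7]={B,C,S,X2,X3}  "aaaab"  orig:{B,C,S}
  [4..8]={C,S,X2,X3}  "aaaba"  orig:{C,S}
  [5..9]={C,S,X2,X3}  "aabaa"  orig:{C,S}
  [0..5]={C,S,X2,X3}  "aaaaaa"  orig:{C,S}
  [1..6]={C,S,X2,X3}  "aaaaaa"  orig:{C,S}
  [2..7]={B,C,S,X2,X3}  "aaaaab"  orig:{B,C,S}
  [3..8]={C,S,X2,X3}  "aaaaba"  orig:{C,S}
  [4..9]={C,S,X2,X3}  "aaabaa"  orig:{C,S}
  [0..6]={C,S,X2,X3}  "aaaaaaa"  orig:{C,S}
  [1..7]={B,C,S,X2,X3}  "aaaaaab"  orig:{B,C,S}
  [2..8]={C,S,X2,X3}  "aaaaaba"  orig:{C,S}
  [3..9]={C,S,X2,X3}  "aaaabaa"  orig:{C,S}
  [0..7]={B,C,S,X2,X3}  "aaaaaaab"  orig:{B,C,S}
  [1..8]={C,S,X2,X3}  "aaaaaaba"  orig:{C,S}
  [2..9]={C,S,X2,X3}  "aaaaabaa"  orig:{C,S}
  [0..8]={C,S,X2,X3}  "aaaaaaaba"  orig:{C,S}
  [1..9]={C,S,X2,X3}  "aaaaaabaa"  orig:{C,S}
  [0..9]={C,S,X2,X3}  "aaaaaaabaa"  orig:{C,S}

S ∈ T[0,9] ⇒ YES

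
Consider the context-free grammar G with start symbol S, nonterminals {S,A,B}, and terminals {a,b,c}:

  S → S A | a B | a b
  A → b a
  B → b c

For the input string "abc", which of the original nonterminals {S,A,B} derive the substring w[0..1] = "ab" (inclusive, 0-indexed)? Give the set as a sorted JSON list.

CNF form of G:
  S -> S A | T1 B | T1 T0
  A -> T0 T1
  B -> T0 T2
  T0 -> b
  T1 -> a
  T2 -> c

Fill CYK table bottom-up (cells [i..j] with 0 ≤ i ≤ j ≤ 1 only):
  [0..0]={T1}  "a"  orig:{}
  [1..1]={T0}  "b"  orig:{}
  [0..1]={S}  "ab"

Original NTs in T[0,1] deriving "ab": ["S"]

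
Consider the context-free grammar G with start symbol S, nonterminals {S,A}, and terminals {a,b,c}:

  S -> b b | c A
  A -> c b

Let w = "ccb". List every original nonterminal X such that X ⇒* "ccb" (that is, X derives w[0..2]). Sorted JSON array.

Convert to CNF:
  S -> T0 A | T1 T1
  A -> T0 T1
  T0 -> c
  T1 -> b

CYK fill — only the sub-triangle for w[0..2]:
  cell(0,0) c: {T0}  orig:{}
  cell(1,1) c: {T0}  orig:{}
  cell(2,2) b: {T1}  orig:{}
  cell(0,1) cc: ∅
  cell(1,2) cb: {A}
  cell(0,2) ccb: {S}

Original NTs in T[0,2] deriving "ccb": ["S"]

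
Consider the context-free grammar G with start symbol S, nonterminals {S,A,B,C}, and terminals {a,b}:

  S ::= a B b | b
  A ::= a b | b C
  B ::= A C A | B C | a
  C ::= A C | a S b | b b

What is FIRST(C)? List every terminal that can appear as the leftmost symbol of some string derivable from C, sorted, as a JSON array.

Compute FIRST by fixpoint:
round 1:
  A via A→a b: +{a}
  A via A→b C: +{b}
  B via B→A C A: +{a,b}
  C via C→A C: +{a,b}
  S via S→a B b: +{a}
  S via S→b: +{b}
  S: {a,b}  A: {a,b}  B: {a,b}  C: {a,b}
round 2: done
  S: {a,b}  A: {a,b}  B: {a,b}  C: {a,b}

FIRST(C) = ["a", "b"]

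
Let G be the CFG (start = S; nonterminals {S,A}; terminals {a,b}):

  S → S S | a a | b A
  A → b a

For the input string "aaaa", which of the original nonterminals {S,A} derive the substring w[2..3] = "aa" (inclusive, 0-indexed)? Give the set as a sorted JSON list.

Convert to CNF:
  S -> S S | T0 A | T1 T1
  A -> T0 T1
  T0 -> b
  T1 -> a

Fill CYK table bottom-up, restricted to cells inside w[2..3]:
  cell(2,2) a: {T1}  orig:{}
  cell(3,3) a: {T1}  orig:{}
  cell(2,3) aa: {S}

Original NTs in T[2,3] deriving "aa": ["S"]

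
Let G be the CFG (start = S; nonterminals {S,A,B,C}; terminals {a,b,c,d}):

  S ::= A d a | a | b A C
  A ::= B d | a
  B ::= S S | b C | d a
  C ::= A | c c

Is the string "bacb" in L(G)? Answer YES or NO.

Convert to CNF:
  S -> A X4 | T1 X5 | a
  A -> B T0 | a
  B -> S S | T0 T2 | T1 C
  C -> B T0 | T3 T3 | a
  T0 -> d
  T1 -> b
  T2 -> a
  T3 -> c
  X4 -> T0 T2
  X5 -> A C

CYK table (by increasing span):
  cell(0,0) b: {T1}  orig:{}
  cell(1,1) a: {A,C,S,T2}  orig:{A,C,S}
  cell(2,2) c: {T3}  orig:{}
  cell(3,3) b: {T1}  orig:{}
  cell(0,1) ba: {B}
  cell(1,2) ac: ∅
  cell(2,3) cb: ∅
  cell(0,2) bac: ∅
  cell(1,3) acb: ∅
  cell(0,3) bacb: ∅

S ∉ T[0,3] ⇒ NO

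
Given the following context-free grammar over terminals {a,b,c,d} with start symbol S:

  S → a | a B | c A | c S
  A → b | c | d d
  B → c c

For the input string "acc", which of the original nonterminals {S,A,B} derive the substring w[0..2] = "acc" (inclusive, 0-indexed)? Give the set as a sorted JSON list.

CNF form of G:
  S -> T1 A | T1 S | T2 B | a
  A -> T0 T0 | b | c
  B -> T1 T1
  T0 -> d
  T1 -> c
  T2 -> a

Fill CYK table bottom-up (cells [i..j] with 0 ≤ i ≤ j ≤ 2 only):
  cell(0,0) a: {S,T2}  orig:{S}
  cell(1,1) c: {A,T1}  orig:{A}
  cell(2,2) c: {A,T1}  orig:{A}
  cell(0,1) ac: ∅
  cell(1,2) cc: {B,S}
  cell(0,2) acc: {S}

Original NTs in T[0,2] deriving "acc": ["S"]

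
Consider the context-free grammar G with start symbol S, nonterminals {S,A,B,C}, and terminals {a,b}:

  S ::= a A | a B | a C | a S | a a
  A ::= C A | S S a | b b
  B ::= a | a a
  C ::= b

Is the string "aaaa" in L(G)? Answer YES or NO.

Convert to CNF:
  S -> T0 A | T0 B | T0 C | T0 S | T0 T0
  A -> C A | S X2 | T1 T1
  B -> T0 T0 | a
  C -> b
  T0 -> a
  T1 -> b
  X2 -> S T0

CYK table (by increasing span):
  T[0,0] 'a' = {B,T0}  orig:{B}
  T[1,1] 'a' = {B,T0}  orig:{B}
  T[2,2] 'a' = {B,T0}  orig:{B}
  T[3,3] 'a' = {B,T0}  orig:{B}
  T[0,1] 'aa' = {B,S}
  T[1,2] 'aa' = {B,S}
  T[2,3] 'aa' = {B,S}
  T[0,2] 'aaa' = {S,X2}  orig:{S}
  T[1,3] 'aaa' = {S,X2}  orig:{S}
  T[0,3] 'aaaa' = {S,X2}  orig:{S}

S ∈ T[0,3] ⇒ YES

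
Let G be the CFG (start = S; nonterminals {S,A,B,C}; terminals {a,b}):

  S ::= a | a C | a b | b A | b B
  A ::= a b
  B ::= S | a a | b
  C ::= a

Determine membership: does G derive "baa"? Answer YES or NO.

CNF form of G:
  S -> T0 C | T0 T1 | T1 A | T1 B | a
  A -> T0 T1
  B -> T0 C | T0 T0 | T0 T1 | T1 A | T1 B | a | b
  C -> a
  T0 -> a
  T1 -> b

CYK fill:
  T[0,0] 'b' = {B,T1}  orig:{B}
  T[1,1] 'a' = {B,C,S,T0}  orig:{B,C,S}
  T[2,2] 'a' = {B,C,S,T0}  orig:{B,C,S}
  T[0,1] 'ba' = {B,S}
  T[1,2] 'aa' = {B,S}
  T[0,2] 'baa' = {B,S}

S ∈ T[0,2] ⇒ YES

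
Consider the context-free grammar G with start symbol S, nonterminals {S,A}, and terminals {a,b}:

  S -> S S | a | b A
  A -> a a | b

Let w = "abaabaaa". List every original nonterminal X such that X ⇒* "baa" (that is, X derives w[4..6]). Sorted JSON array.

Convert to CNF:
  S -> S S | T1 A | a
  A -> T0 T0 | b
  T0 -> a
  T1 -> b

CYK table (by increasing span), restricted to cells inside w[4..6]:
  cell(4,4) b: {A,T1}  orig:{A}
  cell(5,5) a: {S,T0}  orig:{S}
  cell(6,6) a: {S,T0}  orig:{S}
  cell(4,5) ba: ∅
  cell(5,6) aa: {A,S}
  cell(4,6) baa: {S}

Original NTs in T[4,6] deriving "baa": ["S"]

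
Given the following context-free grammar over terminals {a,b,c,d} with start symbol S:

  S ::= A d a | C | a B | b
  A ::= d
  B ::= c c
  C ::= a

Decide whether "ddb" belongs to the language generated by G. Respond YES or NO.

Convert to CNF:
  S -> A X3 | T2 B | a | b
  A -> d
  B -> T0 T0
  C -> a
  T0 -> c
  T1 -> d
  T2 -> a
  X3 -> T1 T2

Fill CYK table bottom-up:
  [0..0]={A,T1}  "d"  orig:{A}
  [1..1]={A,T1}  "d"  orig:{A}
  [2..2]={S}  "b"
  [0..1]=∅  "dd"
  [1..2]=∅  "db"
  [0..2]=∅  "ddb"

S ∉ T[0,2] ⇒ NO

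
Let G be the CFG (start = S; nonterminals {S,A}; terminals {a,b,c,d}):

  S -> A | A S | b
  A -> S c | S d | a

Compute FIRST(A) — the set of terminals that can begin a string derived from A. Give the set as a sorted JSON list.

FIRST iteration:
round 1:
  A via A→a: +{a}
  S via S→A: +{a}
  S via S→b: +{b}
  FIRST[S]={a,b}  FIRST[A]={a}
round 2:
  A via A→S c: +{b}
  FIRST[S]={a,b}  FIRST[A]={a,b}
round 3: done
  FIRST[S]={a,b}  FIRST[A]={a,b}

FIRST(A) = ["a", "b"]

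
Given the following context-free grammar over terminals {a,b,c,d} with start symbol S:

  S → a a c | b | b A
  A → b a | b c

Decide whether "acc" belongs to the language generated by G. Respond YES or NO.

Convert to CNF:
  S -> T0 A | T1 X3 | b
  A -> T0 T1 | T0 T2
  T0 -> b
  T1 -> a
  T2 -> c
  X3 -> T1 T2

CYK table (by increasing span):
  T[0,0] 'a' = {T1}  orig:{}
  T[1,1] 'c' = {T2}  orig:{}
  T[2,2] 'c' = {T2}  orig:{}
  T[0,1] 'ac' = {X3}  orig:{}
  T[1,2] 'cc' = ∅
  T[0,2] 'acc' = ∅

S ∉ T[0,2] ⇒ NO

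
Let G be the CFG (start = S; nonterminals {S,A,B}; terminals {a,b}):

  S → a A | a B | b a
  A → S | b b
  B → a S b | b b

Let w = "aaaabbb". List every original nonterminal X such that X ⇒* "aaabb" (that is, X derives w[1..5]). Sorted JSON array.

Convert to CNF:
  S -> T0 A | T0 B | T1 T0
  A -> T0 A | T0 B | T1 T0 | T1 T1
  B -> T0 X2 | T1 T1
  T0 -> a
  T1 -> b
  X2 -> S T1

Fill CYK table bottom-up, restricted to cells inside w[1..5]:
  T[1,1] 'a' = {T0}  orig:{}
  T[2,2] 'a' = {T0}  orig:{}
  T[3,3] 'a' = {T0}  orig:{}
  T[4,4] 'b' = {T1}  orig:{}
  T[5,5] 'b' = {T1}  orig:{}
  T[1,2] 'aa' = ∅
  T[2,3] 'aa' = ∅
  T[3,4] 'ab' = ∅
  T[4,5] 'bb' = {A,B}
  T[1,3] 'aaa' = ∅
  T[2,4] 'aab' = ∅
  T[3,5] 'abb' = {A,S}
  T[1,4] 'aaab' = ∅
  T[2,5] 'aabb' = {A,S}
  T[1,5] 'aaabb' = {A,S}

Original NTs in T[1,5] deriving "aaabb": ["A", "S"]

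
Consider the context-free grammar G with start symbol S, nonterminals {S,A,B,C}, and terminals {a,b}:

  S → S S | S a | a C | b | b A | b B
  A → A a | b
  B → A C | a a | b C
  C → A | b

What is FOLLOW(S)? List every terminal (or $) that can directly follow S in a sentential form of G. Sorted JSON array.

Compute FIRST by fixpoint:
[1]
  A via A→b: +{b}
  B via B→A C: +{b}
  B via B→a a: +{a}
  C via C→A: +{b}
  S via S→a C: +{a}
  S via S→b: +{b}
  FIRST(S)={a,b}  FIRST(A)={b}  FIRST(B)={a,b}  FIRST(C)={b}
[2] (no change)
  FIRST(S)={a,b}  FIRST(A)={b}  FIRST(B)={a,b}  FIRST(C)={b}

FOLLOW iteration:
initialize: $ ∈ FOLLOW(S)
round 1:
  A→A a: FOLLOW(A) ⊇ FIRST(a) = {a}; new: +{a}
  B→A C: FOLLOW(A) ⊇ FIRST(C) = {b}; new: +{b}
  S→S S: FOLLOW(S) ⊇ FIRST(S) = {a,b}; new: +{a,b}
  S→a C: FOLLOW(C) ⊇ FOLLOW(S) ⊇ {$,a,b}; new: +{$,a,b}
  S→b A: FOLLOW(A) ⊇ FOLLOW(S) ⊇ {$,a,b}; new: +{$}
  S→b B: FOLLOW(B) ⊇ FOLLOW(S) ⊇ {$,a,b}; new: +{$,a,b}
  S: {$,a,b}  A: {$,a,b}  B: {$,a,b}  C: {$,a,b}
round 2: (no change)
  S: {$,a,b}  A: {$,a,b}  B: {$,a,b}  C: {$,a,b}

FOLLOW(S) = ["$", "a", "b"]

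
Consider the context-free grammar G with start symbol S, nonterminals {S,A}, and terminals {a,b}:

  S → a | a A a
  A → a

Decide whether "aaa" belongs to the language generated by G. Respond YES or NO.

Convert to CNF:
  S -> T0 X1 | a
  A -> a
  T0 -> a
  X1 -> A T0

CYK table (by increasing span):
  T[0,0] 'a' = {A,S,T0}  orig:{A,S}
  T[1,1] 'a' = {A,S,T0}  orig:{A,S}
  T[2,2] 'a' = {A,S,T0}  orig:{A,S}
  T[0,1] 'aa' = {X1}  orig:{}
  T[1,2] 'aa' = {X1}  orig:{}
  T[0,2] 'aaa' = {S}

S ∈ T[0,2] ⇒ YES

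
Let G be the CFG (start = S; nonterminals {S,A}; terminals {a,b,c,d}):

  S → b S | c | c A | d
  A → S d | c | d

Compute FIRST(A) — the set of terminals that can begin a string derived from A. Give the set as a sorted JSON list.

FIRST sets, iterate to fixpoint:
[1]
  A via A→c: +{c}
  A via A→d: +{d}
  S via S→b S: +{b}
  S via S→c: +{c}
  S via S→d: +{d}
  FIRST[S]={b,c,d}  FIRST[A]={c,d}
[2]
  A via A→S d: +{b}
  FIRST[S]={b,c,d}  FIRST[A]={b,c,d}
[3] (no change)
  FIRST[S]={b,c,d}  FIRST[A]={b,c,d}

FIRST(A) = ["b", "c", "d"]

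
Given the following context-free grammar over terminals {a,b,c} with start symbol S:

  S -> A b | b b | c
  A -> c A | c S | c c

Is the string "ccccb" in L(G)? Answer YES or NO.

Convert to CNF:
  S -> A T1 | T1 T1 | c
  A -> T0 A | T0 S | T0 T0
  T0 -> c
  T1 -> b

CYK table (by increasing span):
  cell(0,0) c: {S,T0}  orig:{S}
  cell(1,1) c: {S,T0}  orig:{S}
  cell(2,2) c: {S,T0}  orig:{S}
  cell(3,3) c: {S,T0}  orig:{S}
  cell(4,4) b: {T1}  orig:{}
  cell(0,1) cc: {A}
  cell(1,2) cc: {A}
  cell(2,3) cc: {A}
  cell(3,4) cb: ∅
  cell(0,2) ccc: {A}
  cell(1,3) ccc: {A}
  cell(2,4) ccb: {S}
  cell(0,3) cccc: {A}
  cell(1,4) cccb: {A,S}
  cell(0,4) ccccb: {A,S}

S ∈ T[0,4] ⇒ YES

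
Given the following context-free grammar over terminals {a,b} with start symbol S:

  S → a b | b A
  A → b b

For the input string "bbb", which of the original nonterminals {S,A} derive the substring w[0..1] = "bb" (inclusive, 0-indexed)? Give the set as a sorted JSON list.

CNF form of G:
  S -> T0 A | T1 T0
  A -> T0 T0
  T0 -> b
  T1 -> a

CYK fill (cells [i..j] with 0 ≤ i ≤ j ≤ 1 only):
  cell(0,0) b: {T0}  orig:{}
  cell(1,1) b: {T0}  orig:{}
  cell(0,1) bb: {A}

Original NTs in T[0,1] deriving "bb": ["A"]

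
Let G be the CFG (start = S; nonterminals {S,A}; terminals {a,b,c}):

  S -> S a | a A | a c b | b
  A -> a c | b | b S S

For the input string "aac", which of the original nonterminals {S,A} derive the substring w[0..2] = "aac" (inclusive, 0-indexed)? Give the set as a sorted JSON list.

Convert to CNF:
  S -> S T0 | T0 A | T0 X4 | b
  A -> T0 T1 | T2 X3 | b
  T0 -> a
  T1 -> c
  T2 -> b
  X3 -> S S
  X4 -> T1 T2

Fill CYK table bottom-up — only the sub-triangle for w[0..2]:
  cell(0,0) a: {T0}  orig:{}
  cell(1,1) a: {T0}  orig:{}
  cell(2,2) c: {T1}  orig:{}
  cell(0,1) aa: ∅
  cell(1,2) ac: {A}
  cell(0,2) aac: {S}

Original NTs in T[0,2] deriving "aac": ["S"]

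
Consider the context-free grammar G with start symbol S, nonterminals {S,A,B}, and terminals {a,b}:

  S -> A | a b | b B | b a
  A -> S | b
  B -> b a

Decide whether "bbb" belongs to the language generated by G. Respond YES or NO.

CNF form of G:
  S -> T0 T1 | T1 B | T1 T0 | b
  A -> T0 T1 | T1 B | T1 T0 | b
  B -> T1 T0
  T0 -> a
  T1 -> b

CYK fill:
  T[0,0] 'b' = {A,S,T1}  orig:{A,S}
  T[1,1] 'b' = {A,S,T1}  orig:{A,S}
  T[2,2] 'b' = {A,S,T1}  orig:{A,S}
  T[0,1] 'bb' = ∅
  T[1,2] 'bb' = ∅
  T[0,2] 'bbb' = ∅

S ∉ T[0,2] ⇒ NO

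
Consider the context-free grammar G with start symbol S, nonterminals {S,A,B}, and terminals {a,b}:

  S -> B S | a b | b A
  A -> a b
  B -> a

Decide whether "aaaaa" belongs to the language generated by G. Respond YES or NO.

CNF form of G:
  S -> B S | T0 T1 | T1 A
  A -> T0 T1
  B -> a
  T0 -> a
  T1 -> b

CYK fill:
  [0..0]={B,T0}  "a"  orig:{B}
  [1..1]={B,T0}  "a"  orig:{B}
  [2..2]={B,T0}  "a"  orig:{B}
  [3..3]={B,T0}  "a"  orig:{B}
  [4..4]={B,T0}  "a"  orig:{B}
  [0..1]=∅  "aa"
  [1..2]=∅  "aa"
  [2..3]=∅  "aa"
  [3..4]=∅  "aa"
  [0..2]=∅  "aaa"
  [1..3]=∅  "aaa"
  [2..4]=∅  "aaa"
  [0..3]=∅  "aaaa"
  [1..4]=∅  "aaaa"
  [0..4]=∅  "aaaaa"

S ∉ T[0,4] ⇒ NO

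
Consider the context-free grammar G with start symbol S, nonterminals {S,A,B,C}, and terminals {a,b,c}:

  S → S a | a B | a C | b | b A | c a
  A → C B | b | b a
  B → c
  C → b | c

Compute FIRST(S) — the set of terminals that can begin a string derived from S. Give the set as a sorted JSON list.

FIRST sets, iterate to fixpoint:
iter 1:
  A via A→b: +{b}
  B via B→c: +{c}
  C via C→b: +{b}
  C via C→c: +{c}
  S via S→a B: +{a}
  S via S→b: +{b}
  S via S→c a: +{c}
  FIRST[S]={a,b,c}  FIRST[A]={b}  FIRST[B]={c}  FIRST[C]={b,c}
iter 2:
  A via A→C B: +{c}
  FIRST[S]={a,b,c}  FIRST[A]={b,c}  FIRST[B]={c}  FIRST[C]={b,c}
iter 3: (no change)
  FIRST[S]={a,b,c}  FIRST[A]={b,c}  FIRST[B]={c}  FIRST[C]={b,c}

FIRST(S) = ["a", "b", "c"]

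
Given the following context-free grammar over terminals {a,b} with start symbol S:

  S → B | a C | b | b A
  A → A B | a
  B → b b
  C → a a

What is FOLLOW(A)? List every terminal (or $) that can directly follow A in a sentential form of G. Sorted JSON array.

Compute FIRST by fixpoint:
iter 1:
  A via A→a: +{a}
  B via B→b b: +{b}
  C via C→a a: +{a}
  S via S→B: +{b}
  S via S→a C: +{a}
  S: {a,b}  A: {a}  B: {b}  C: {a}
iter 2: done
  S: {a,b}  A: {a}  B: {b}  C: {a}

Compute FOLLOW by fixpoint:
seed FOLLOW(S) with $
[1]
  A→A B: FOLLOW(A) ⊇ FIRST(B) = {b}; new: +{b}
  A→A B: FOLLOW(B) ⊇ FOLLOW(A) ⊇ {b}; new: +{b}
  S→B: FOLLOW(B) ⊇ FOLLOW(S) ⊇ {$}; new: +{$}
  S→a C: FOLLOW(C) ⊇ FOLLOW(S) ⊇ {$}; new: +{$}
  S→b A: FOLLOW(A) ⊇ FOLLOW(S) ⊇ {$}; new: +{$}
  FOLLOW(S)={$}  FOLLOW(A)={$,b}  FOLLOW(B)={$,b}  FOLLOW(C)={$}
[2] (no change)
  FOLLOW(S)={$}  FOLLOW(A)={$,b}  FOLLOW(B)={$,b}  FOLLOW(C)={$}

FOLLOW(A) = ["$", "b"]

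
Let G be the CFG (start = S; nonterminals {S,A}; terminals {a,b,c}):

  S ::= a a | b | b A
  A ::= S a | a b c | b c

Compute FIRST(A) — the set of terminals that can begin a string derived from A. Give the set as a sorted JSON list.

Compute FIRST by fixpoint:
iter 1:
  A via A→a b c: +{a}
  A via A→b c: +{b}
  S via S→a a: +{a}
  S via S→b: +{b}
  S: {a,b}  A: {a,b}
iter 2: (stable)
  S: {a,b}  A: {a,b}

FIRST(A) = ["a", "b"]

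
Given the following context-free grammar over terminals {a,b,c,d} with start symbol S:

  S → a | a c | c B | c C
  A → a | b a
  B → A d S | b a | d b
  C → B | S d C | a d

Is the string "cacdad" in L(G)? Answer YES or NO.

CNF form of G:
  S -> T1 T3 | T3 B | T3 C | a
  A -> T0 T1 | a
  B -> A X4 | T0 T1 | T2 T0
  C -> A X5 | S X6 | T0 T1 | T1 T2 | T2 T0
  T0 -> b
  T1 -> a
  T2 -> d
  T3 -> c
  X4 -> T2 S
  X5 -> T2 S
  X6 -> T2 C

CYK table (by increasing span):
  [0..0]={T3}  "c"  orig:{}
  [1..1]={A,S,T1}  "a"  orig:{A,S}
  [2..2]={T3}  "c"  orig:{}
  [3..3]={T2}  "d"  orig:{}
  [4..4]={A,S,T1}  "a"  orig:{A,S}
  [5..5]={T2}  "d"  orig:{}
  [0..1]=∅  "ca"
  [1..2]={S}  "ac"
  [2..3]=∅  "cd"
  [3..4]={X4,X5}  "da"  orig:{}
  [4..5]={C}  "ad"
  [0..2]=∅  "cac"
  [1..3]=∅  "acd"
  [2..4]=∅  "cda"
  [3..5]={X6}  "dad"  orig:{}
  [0..3]=∅  "cacd"
  [1..4]=∅  "acda"
  [2..5]=∅  "cdad"
  [0..4]=∅  "cacda"
  [1..5]={C}  "acdad"
  [0..5]={S}  "cacdad"

S ∈ T[0,5] ⇒ YES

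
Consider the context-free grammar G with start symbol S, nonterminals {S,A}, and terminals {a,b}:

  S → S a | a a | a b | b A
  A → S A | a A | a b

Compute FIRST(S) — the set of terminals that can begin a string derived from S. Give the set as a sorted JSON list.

FIRST iteration:
round 1:
  A via A→a A: +{a}
  S via S→a a: +{a}
  S via S→b A: +{b}
  S: {a,b}  A: {a}
round 2:
  A via A→S A: +{b}
  S: {a,b}  A: {a,b}
round 3: (stable)
  S: {a,b}  A: {a,b}

FIRST(S) = ["a", "b"]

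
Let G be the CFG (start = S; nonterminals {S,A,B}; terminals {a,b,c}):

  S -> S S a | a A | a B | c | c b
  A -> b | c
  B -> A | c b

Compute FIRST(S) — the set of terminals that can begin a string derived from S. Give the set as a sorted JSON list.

Compute FIRST by fixpoint:
round 1:
  A via A→b: +{b}
  A via A→c: +{c}
  B via B→A: +{b,c}
  S via S→a A: +{a}
  S via S→c: +{c}
  FIRST(S)={a,c}  FIRST(A)={b,c}  FIRST(B)={b,c}
round 2: done
  FIRST(S)={a,c}  FIRST(A)={b,c}  FIRST(B)={b,c}

FIRST(S) = ["a", "c"]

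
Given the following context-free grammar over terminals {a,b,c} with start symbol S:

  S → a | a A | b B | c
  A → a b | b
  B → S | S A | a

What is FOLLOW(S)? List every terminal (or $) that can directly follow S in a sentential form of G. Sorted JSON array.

FIRST iteration:
pass 1:
  A via A→a b: +{a}
  A via A→b: +{b}
  B via B→a: +{a}
  S via S→a: +{a}
  S via S→b B: +{b}
  S via S→c: +{c}
  S: {a,b,c}  A: {a,b}  B: {a}
pass 2:
  B via B→S: +{b,c}
  S: {a,b,c}  A: {a,b}  B: {a,b,c}
pass 3: (no change)
  S: {a,b,c}  A: {a,b}  B: {a,b,c}

FOLLOW iteration:
seed FOLLOW(S) with $
[1]
  B→S A: FOLLOW(S) ⊇ FIRST(A) = {a,b}; new: +{a,b}
  S→a A: FOLLOW(A) ⊇ FOLLOW(S) ⊇ {$,a,b}; new: +{$,a,b}
  S→b B: FOLLOW(B) ⊇ FOLLOW(S) ⊇ {$,a,b}; new: +{$,a,b}
  FOLLOW(S)={$,a,b}  FOLLOW(A)={$,a,b}  FOLLOW(B)={$,a,b}
[2] (stable)
  FOLLOW(S)={$,a,b}  FOLLOW(A)={$,a,b}  FOLLOW(B)={$,a,b}

FOLLOW(S) = ["$", "a", "b"]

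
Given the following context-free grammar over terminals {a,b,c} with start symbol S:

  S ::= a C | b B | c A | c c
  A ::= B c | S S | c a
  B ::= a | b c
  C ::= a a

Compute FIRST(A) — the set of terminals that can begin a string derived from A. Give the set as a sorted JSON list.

FIRST sets, iterate to fixpoint:
pass 1:
  A via A→c a: +{c}
  B via B→a: +{a}
  B via B→b c: +{b}
  C via C→a a: +{a}
  S via S→a C: +{a}
  S via S→b B: +{b}
  S via S→c A: +{c}
  FIRST(S)={a,b,c}  FIRST(A)={c}  FIRST(B)={a,b}  FIRST(C)={a}
pass 2:
  A via A→B c: +{a,b}
  FIRST(S)={a,b,c}  FIRST(A)={a,b,c}  FIRST(B)={a,b}  FIRST(C)={a}
pass 3: (no change)
  FIRST(S)={a,b,c}  FIRST(A)={a,b,c}  FIRST(B)={a,b}  FIRST(C)={a}

FIRST(A) = ["a", "b", "c"]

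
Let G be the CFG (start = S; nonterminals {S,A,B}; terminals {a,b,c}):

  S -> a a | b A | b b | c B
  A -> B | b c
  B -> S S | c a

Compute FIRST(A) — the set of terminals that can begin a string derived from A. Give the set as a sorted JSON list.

FIRST sets, iterate to fixpoint:
[1]
  A via A→b c: +{b}
  B via B→c a: +{c}
  S via S→a a: +{a}
  S via S→b A: +{b}
  S via S→c B: +{c}
  FIRST(S)={a,b,c}  FIRST(A)={b}  FIRST(B)={c}
[2]
  A via A→B: +{c}
  B via B→S S: +{a,b}
  FIRST(S)={a,b,c}  FIRST(A)={b,c}  FIRST(B)={a,b,c}
[3]
  A via A→B: +{a}
  FIRST(S)={a,b,c}  FIRST(A)={a,b,c}  FIRST(B)={a,b,c}
[4] done
  FIRST(S)={a,b,c}  FIRST(A)={a,b,c}  FIRST(B)={a,b,c}

FIRST(A) = ["a", "b", "c"]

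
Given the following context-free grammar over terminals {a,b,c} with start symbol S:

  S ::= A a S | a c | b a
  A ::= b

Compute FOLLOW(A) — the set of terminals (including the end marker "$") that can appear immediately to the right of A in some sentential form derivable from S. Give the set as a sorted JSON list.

Compute FIRST by fixpoint:
pass 1:
  A via A→b: +{b}
  S via S→A a S: +{b}
  S via S→a c: +{a}
  FIRST[S]={a,b}  FIRST[A]={b}
pass 2: done
  FIRST[S]={a,b}  FIRST[A]={b}

FOLLOW sets:
initialize: $ ∈ FOLLOW(S)
pass 1:
  S→A a S: FOLLOW(A) ⊇ FIRST(a) = {a}; new: +{a}
  FOLLOW[S]={$}  FOLLOW[A]={a}
pass 2: done
  FOLLOW[S]={$}  FOLLOW[A]={a}

FOLLOW(A) = ["a"]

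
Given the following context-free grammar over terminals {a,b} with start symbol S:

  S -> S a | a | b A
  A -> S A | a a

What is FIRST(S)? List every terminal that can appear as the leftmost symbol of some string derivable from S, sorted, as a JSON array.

Compute FIRST by fixpoint:
pass 1:
  A via A→a a: +{a}
  S via S→a: +{a}
  S via S→b A: +{b}
  S: {a,b}  A: {a}
pass 2:
  A via A→S A: +{b}
  S: {a,b}  A: {a,b}
pass 3: — fixpoint
  S: {a,b}  A: {a,b}

FIRST(S) = ["a", "b"]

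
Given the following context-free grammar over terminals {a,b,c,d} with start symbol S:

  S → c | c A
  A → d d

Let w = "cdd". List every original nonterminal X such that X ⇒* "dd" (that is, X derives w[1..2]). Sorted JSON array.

Convert to CNF:
  S -> T1 A | c
  A -> T0 T0
  T0 -> d
  T1 -> c

Fill CYK table bottom-up — only the sub-triangle for w[1..2]:
  cell(1,1) d: {T0}  orig:{}
  cell(2,2) d: {T0}  orig:{}
  cell(1,2) dd: {A}

Original NTs in T[1,2] deriving "dd": ["A"]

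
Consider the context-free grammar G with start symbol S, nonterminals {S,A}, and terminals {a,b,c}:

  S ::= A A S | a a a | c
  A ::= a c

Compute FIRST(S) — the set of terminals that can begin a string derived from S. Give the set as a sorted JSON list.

FIRST iteration:
[1]
  A via A→a c: +{a}
  S via S→A A S: +{a}
  S via S→c: +{c}
  FIRST[S]={a,c}  FIRST[A]={a}
[2] — fixpoint
  FIRST[S]={a,c}  FIRST[A]={a}

FIRST(S) = ["a", "c"]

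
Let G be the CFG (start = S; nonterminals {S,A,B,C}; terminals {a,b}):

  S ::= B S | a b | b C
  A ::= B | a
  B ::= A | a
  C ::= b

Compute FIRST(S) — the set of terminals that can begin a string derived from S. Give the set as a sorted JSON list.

FIRST sets, iterate to fixpoint:
round 1:
  A via A→a: +{a}
  B via B→A: +{a}
  C via C→b: +{b}
  S via S→B S: +{a}
  S via S→b C: +{b}
  FIRST(S)={a,b}  FIRST(A)={a}  FIRST(B)={a}  FIRST(C)={b}
round 2: (no change)
  FIRST(S)={a,b}  FIRST(A)={a}  FIRST(B)={a}  FIRST(C)={b}

FIRST(S) = ["a", "b"]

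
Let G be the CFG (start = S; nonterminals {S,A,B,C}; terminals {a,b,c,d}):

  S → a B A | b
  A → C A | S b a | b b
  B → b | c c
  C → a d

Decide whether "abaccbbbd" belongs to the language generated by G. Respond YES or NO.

CNF form of G:
  S -> T1 X5 | b
  A -> C A | S X4 | T0 T0
  B -> T2 T2 | b
  C -> T1 T3
  T0 -> b
  T1 -> a
  T2 -> c
  T3 -> d
  X4 -> T0 T1
  X5 -> B A

Fill CYK table bottom-up:
  T[0,0] 'a' = {T1}  orig:{}
  T[1,1] 'b' = {B,S,T0}  orig:{B,S}
  T[2,2] 'a' = {T1}  orig:{}
  T[3,3] 'c' = {T2}  orig:{}
  T[4,4] 'c' = {T2}  orig:{}
  T[5,5] 'b' = {B,S,T0}  orig:{B,S}
  T[6,6] 'b' = {B,S,T0}  orig:{B,S}
  T[7,7] 'b' = {B,S,T0}  orig:{B,S}
  T[8,8] 'd' = {T3}  orig:{}
  T[0,1] 'ab' = ∅
  T[1,2] 'ba' = {X4}  orig:{}
  T[2,3] 'ac' = ∅
  T[3,4] 'cc' = {B}
  T[4,5] 'cb' = ∅
  T[5,6] 'bb' = {A}
  T[6,7] 'bb' = {A}
  T[7,8] 'bd' = ∅
  T[0,2] 'aba' = ∅
  T[1,3] 'bac' = ∅
  T[2,4] 'acc' = ∅
  T[3,5] 'ccb' = ∅
  T[4,6] 'cbb' = ∅
  T[5,7] 'bbb' = {X5}  orig:{}
  T[6,8] 'bbd' = ∅
  T[0,3] 'abac' = ∅
  T[1,4] 'bacc' = ∅
  T[2,5] 'accb' = ∅
  T[3,6] 'ccbb' = {X5}  orig:{}
  T[4,7] 'cbbb' = ∅
  T[5,8] 'bbbd' = ∅
  T[0,4] 'abacc' = ∅
  T[1,5] 'baccb' = ∅
  T[2,6] 'accbb' = {S}
  T[3,7] 'ccbbb' = ∅
  T[4,8] 'cbbbd' = ∅
  T[0,5] 'abaccb' = ∅
  T[1,6] 'baccbb' = ∅
  T[2,7] 'accbbb' = ∅
  T[3,8] 'ccbbbd' = ∅
  T[0,6] 'abaccbb' = ∅
  T[1,7] 'baccbbb' = ∅
  T[2,8] 'accbbbd' = ∅
  T[0,7] 'abaccbbb' = ∅
  T[1,8] 'baccbbbd' = ∅
  T[0,8] 'abaccbbbd' = ∅

S ∉ T[0,8] ⇒ NO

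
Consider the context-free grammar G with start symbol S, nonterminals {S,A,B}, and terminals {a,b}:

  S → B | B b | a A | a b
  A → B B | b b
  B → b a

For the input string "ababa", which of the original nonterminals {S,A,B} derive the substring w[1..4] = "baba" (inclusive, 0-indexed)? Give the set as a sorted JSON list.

Convert to CNF:
  S -> B T0 | T0 T1 | T1 A | T1 T0
  A -> B B | T0 T0
  B -> T0 T1
  T0 -> b
  T1 -> a

CYK table (by increasing span) (cells [i..j] with 1 ≤ i ≤ j ≤ 4 only):
  [1..1]={T0}  "b"  orig:{}
  [2..2]={T1}  "a"  orig:{}
  [3..3]={T0}  "b"  orig:{}
  [4..4]={T1}  "a"  orig:{}
  [1..2]={B,S}  "ba"
  [2..3]={S}  "ab"
  [3..4]={B,S}  "ba"
  [1..3]={S}  "bab"
  [2..4]=∅  "aba"
  [1..4]={A}  "baba"

Original NTs in T[1,4] deriving "baba": ["A"]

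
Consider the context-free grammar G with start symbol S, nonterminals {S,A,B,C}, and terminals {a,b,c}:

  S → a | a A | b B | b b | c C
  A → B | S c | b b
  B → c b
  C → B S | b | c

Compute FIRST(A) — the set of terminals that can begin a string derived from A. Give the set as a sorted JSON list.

FIRST sets, iterate to fixpoint:
round 1:
  A via A→b b: +{b}
  B via B→c b: +{c}
  C via C→B S: +{c}
  C via C→b: +{b}
  S via S→a: +{a}
  S via S→b B: +{b}
  S via S→c C: +{c}
  FIRST(S)={a,b,c}  FIRST(A)={b}  FIRST(B)={c}  FIRST(C)={b,c}
round 2:
  A via A→B: +{c}
  A via A→S c: +{a}
  FIRST(S)={a,b,c}  FIRST(A)={a,b,c}  FIRST(B)={c}  FIRST(C)={b,c}
round 3: — fixpoint
  FIRST(S)={a,b,c}  FIRST(A)={a,b,c}  FIRST(B)={c}  FIRST(C)={b,c}

FIRST(A) = ["a", "b", "c"]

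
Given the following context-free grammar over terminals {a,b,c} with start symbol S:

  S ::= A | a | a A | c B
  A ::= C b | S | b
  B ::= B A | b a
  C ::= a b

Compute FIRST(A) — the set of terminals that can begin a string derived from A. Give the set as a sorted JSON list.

FIRST sets, iterate to fixpoint:
[1]
  A via A→b: +{b}
  B via B→b a: +{b}
  C via C→a b: +{a}
  S via S→A: +{b}
  S via S→a: +{a}
  S via S→c B: +{c}
  FIRST[S]={a,b,c}  FIRST[A]={b}  FIRST[B]={b}  FIRST[C]={a}
[2]
  A via A→C b: +{a}
  A via A→S: +{c}
  FIRST[S]={a,b,c}  FIRST[A]={a,b,c}  FIRST[B]={b}  FIRST[C]={a}
[3] (stable)
  FIRST[S]={a,b,c}  FIRST[A]={a,b,c}  FIRST[B]={b}  FIRST[C]={a}

FIRST(A) = ["a", "b", "c"]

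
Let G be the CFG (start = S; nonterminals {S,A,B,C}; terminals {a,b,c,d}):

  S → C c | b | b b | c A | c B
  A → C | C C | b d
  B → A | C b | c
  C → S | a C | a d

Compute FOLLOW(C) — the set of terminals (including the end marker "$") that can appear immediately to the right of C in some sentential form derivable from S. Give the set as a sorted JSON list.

FIRST sets, iterate to fixpoint:
[1]
  A via A→b d: +{b}
  B via B→A: +{b}
  B via B→c: +{c}
  C via C→a C: +{a}
  S via S→C c: +{a}
  S via S→b: +{b}
  S via S→c A: +{c}
  FIRST[S]={a,b,c}  FIRST[A]={b}  FIRST[B]={b,c}  FIRST[C]={a}
[2]
  A via A→C: +{a}
  B via B→A: +{a}
  C via C→S: +{b,c}
  FIRST[S]={a,b,c}  FIRST[A]={a,b}  FIRST[B]={a,b,c}  FIRST[C]={a,b,c}
[3]
  A via A→C: +{c}
  FIRST[S]={a,b,c}  FIRST[A]={a,b,c}  FIRST[B]={a,b,c}  FIRST[C]={a,b,c}
[4] (no change)
  FIRST[S]={a,b,c}  FIRST[A]={a,b,c}  FIRST[B]={a,b,c}  FIRST[C]={a,b,c}

FOLLOW iteration:
FOLLOW(S) := {$}
iter 1:
  A→C C: FOLLOW(C) ⊇ FIRST(C) = {a,b,c}; new: +{a,b,c}
  C→S: FOLLOW(S) ⊇ FOLLOW(C) ⊇ {a,b,c}; new: +{a,b,c}
  S→c A: FOLLOW(A) ⊇ FOLLOW(S) ⊇ {$,a,b,c}; new: +{$,a,b,c}
  S→c B: FOLLOW(B) ⊇ FOLLOW(S) ⊇ {$,a,b,c}; new: +{$,a,b,c}
  FOLLOW(S)={$,a,b,c}  FOLLOW(A)={$,a,b,c}  FOLLOW(B)={$,a,b,c}  FOLLOW(C)={a,b,c}
iter 2:
  A→C: FOLLOW(C) ⊇ FOLLOW(A) ⊇ {$,a,b,c}; new: +{$}
  FOLLOW(S)={$,a,b,c}  FOLLOW(A)={$,a,b,c}  FOLLOW(B)={$,a,b,c}  FOLLOW(C)={$,a,b,c}
iter 3: (stable)
  FOLLOW(S)={$,a,b,c}  FOLLOW(A)={$,a,b,c}  FOLLOW(B)={$,a,b,c}  FOLLOW(C)={$,a,b,c}

FOLLOW(C) = ["$", "a", "b", "c"]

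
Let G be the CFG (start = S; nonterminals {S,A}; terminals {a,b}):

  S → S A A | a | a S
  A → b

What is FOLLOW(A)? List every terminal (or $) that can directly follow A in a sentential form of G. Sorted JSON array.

FIRST sets, iterate to fixpoint:
[1]
  A via A→b: +{b}
  S via S→a: +{a}
  FIRST[S]={a}  FIRST[A]={b}
[2] (stable)
  FIRST[S]={a}  FIRST[A]={b}

FOLLOW iteration:
FOLLOW(S) := {$}
round 1:
  S→S A A: FOLLOW(S) ⊇ FIRST(A) = {b}; new: +{b}
  S→S A A: FOLLOW(A) ⊇ FIRST(A) = {b}; new: +{b}
  S→S A A: FOLLOW(A) ⊇ FOLLOW(S) ⊇ {$,b}; new: +{$}
  S: {$,b}  A: {$,b}
round 2: (no change)
  S: {$,b}  A: {$,b}

FOLLOW(A) = ["$", "b"]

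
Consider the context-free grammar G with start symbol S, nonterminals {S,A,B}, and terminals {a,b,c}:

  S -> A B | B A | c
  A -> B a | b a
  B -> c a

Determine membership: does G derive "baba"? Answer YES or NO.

CNF form of G:
  S -> A B | B A | c
  A -> B T0 | T1 T0
  B -> T2 T0
  T0 -> a
  T1 -> b
  T2 -> c

CYK table (by increasing span):
  T[0,0] 'b' = {T1}  orig:{}
  T[1,1] 'a' = {T0}  orig:{}
  T[2,2] 'b' = {T1}  orig:{}
  T[3,3] 'a' = {T0}  orig:{}
  T[0,1] 'ba' = {A}
  T[1,2] 'ab' = ∅
  T[2,3] 'ba' = {A}
  T[0,2] 'bab' = ∅
  T[1,3] 'aba' = ∅
  T[0,3] 'baba' = ∅

S ∉ T[0,3] ⇒ NO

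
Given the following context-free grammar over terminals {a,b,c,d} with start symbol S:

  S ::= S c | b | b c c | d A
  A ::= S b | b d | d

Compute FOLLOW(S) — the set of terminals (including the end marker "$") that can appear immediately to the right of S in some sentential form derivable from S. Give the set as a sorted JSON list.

Compute FIRST by fixpoint:
round 1:
  A via A→b d: +{b}
  A via A→d: +{d}
  S via S→b: +{b}
  S via S→d A: +{d}
  FIRST(S)={b,d}  FIRST(A)={b,d}
round 2: (no change)
  FIRST(S)={b,d}  FIRST(A)={b,d}

FOLLOW iteration:
seed FOLLOW(S) with $
[1]
  A→S b: FOLLOW(S) ⊇ FIRST(b) = {b}; new: +{b}
  S→S c: FOLLOW(S) ⊇ FIRST(c) = {c}; new: +{c}
  S→d A: FOLLOW(A) ⊇ FOLLOW(S) ⊇ {$,b,c}; new: +{$,b,c}
  S: {$,b,c}  A: {$,b,c}
[2] (stable)
  S: {$,b,c}  A: {$,b,c}

FOLLOW(S) = ["$", "b", "c"]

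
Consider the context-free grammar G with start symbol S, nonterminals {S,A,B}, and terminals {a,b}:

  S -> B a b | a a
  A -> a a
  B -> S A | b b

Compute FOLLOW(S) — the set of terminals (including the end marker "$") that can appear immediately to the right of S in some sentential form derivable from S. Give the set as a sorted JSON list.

FIRST iteration:
pass 1:
  A via A→a a: +{a}
  B via B→b b: +{b}
  S via S→B a b: +{b}
  S via S→a a: +{a}
  FIRST[S]={a,b}  FIRST[A]={a}  FIRST[B]={b}
pass 2:
  B via B→S A: +{a}
  FIRST[S]={a,b}  FIRST[A]={a}  FIRST[B]={a,b}
pass 3: (no change)
  FIRST[S]={a,b}  FIRST[A]={a}  FIRST[B]={a,b}

Compute FOLLOW by fixpoint:
seed FOLLOW(S) with $
pass 1:
  B→S A: FOLLOW(S) ⊇ FIRST(A) = {a}; new: +{a}
  S→B a b: FOLLOW(B) ⊇ FIRST(a) = {a}; new: +{a}
  S: {$,a}  A: {}  B: {a}
pass 2:
  B→S A: FOLLOW(A) ⊇ FOLLOW(B) ⊇ {a}; new: +{a}
  S: {$,a}  A: {a}  B: {a}
pass 3: — fixpoint
  S: {$,a}  A: {a}  B: {a}

FOLLOW(S) = ["$", "a"]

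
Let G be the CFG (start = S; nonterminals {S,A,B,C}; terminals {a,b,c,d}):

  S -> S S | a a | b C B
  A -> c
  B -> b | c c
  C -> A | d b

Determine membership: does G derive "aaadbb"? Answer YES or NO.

Convert to CNF:
  S -> S S | T2 X4 | T3 T3
  A -> c
  B -> T0 T0 | b
  C -> T1 T2 | c
  T0 -> c
  T1 -> d
  T2 -> b
  T3 -> a
  X4 -> C B

CYK fill:
  cell(0,0) a: {T3}  orig:{}
  cell(1,1) a: {T3}  orig:{}
  cell(2,2) a: {T3}  orig:{}
  cell(3,3) d: {T1}  orig:{}
  cell(4,4) b: {B,T2}  orig:{B}
  cell(5,5) b: {B,T2}  orig:{B}
  cell(0,1) aa: {S}
  cell(1,2) aa: {S}
  cell(2,3) ad: ∅
  cell(3,4) db: {C}
  cell(4,5) bb: ∅
  cell(0,2) aaa: ∅
  cell(1,3) aad: ∅
  cell(2,4) adb: ∅
  cell(3,5) dbb: {X4}  orig:{}
  cell(0,3) aaad: ∅
  cell(1,4) aadb: ∅
  cell(2,5) adbb: ∅
  cell(0,4) aaadb: ∅
  cell(1,5) aadbb: ∅
  cell(0,5) aaadbb: ∅

S ∉ T[0,5] ⇒ NO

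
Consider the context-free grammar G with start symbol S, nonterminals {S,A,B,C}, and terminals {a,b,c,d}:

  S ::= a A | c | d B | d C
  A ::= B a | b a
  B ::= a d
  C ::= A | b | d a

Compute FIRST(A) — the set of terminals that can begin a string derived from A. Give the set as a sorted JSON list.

FIRST iteration:
iter 1:
  A via A→b a: +{b}
  B via B→a d: +{a}
  C via C→A: +{b}
  C via C→d a: +{d}
  S via S→a A: +{a}
  S via S→c: +{c}
  S via S→d B: +{d}
  FIRST[S]={a,c,d}  FIRST[A]={b}  FIRST[B]={a}  FIRST[C]={b,d}
iter 2:
  A via A→B a: +{a}
  C via C→A: +{a}
  FIRST[S]={a,c,d}  FIRST[A]={a,b}  FIRST[B]={a}  FIRST[C]={a,b,d}
iter 3: — fixpoint
  FIRST[S]={a,c,d}  FIRST[A]={a,b}  FIRST[B]={a}  FIRST[C]={a,b,d}

FIRST(A) = ["a", "b"]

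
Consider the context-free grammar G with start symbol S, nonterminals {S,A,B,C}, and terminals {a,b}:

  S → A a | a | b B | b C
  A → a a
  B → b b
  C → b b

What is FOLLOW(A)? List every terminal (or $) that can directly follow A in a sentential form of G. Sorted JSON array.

FIRST sets, iterate to fixpoint:
pass 1:
  A via A→a a: +{a}
  B via B→b b: +{b}
  C via C→b b: +{b}
  S via S→A a: +{a}
  S via S→b B: +{b}
  FIRST[S]={a,b}  FIRST[A]={a}  FIRST[B]={b}  FIRST[C]={b}
pass 2: done
  FIRST[S]={a,b}  FIRST[A]={a}  FIRST[B]={b}  FIRST[C]={b}

Compute FOLLOW by fixpoint:
FOLLOW(S) := {$}
round 1:
  S→A a: FOLLOW(A) ⊇ FIRST(a) = {a}; new: +{a}
  S→b B: FOLLOW(B) ⊇ FOLLOW(S) ⊇ {$}; new: +{$}
  S→b C: FOLLOW(C) ⊇ FOLLOW(S) ⊇ {$}; new: +{$}
  S: {$}  A: {a}  B: {$}  C: {$}
round 2: (stable)
  S: {$}  A: {a}  B: {$}  C: {$}

FOLLOW(A) = ["a"]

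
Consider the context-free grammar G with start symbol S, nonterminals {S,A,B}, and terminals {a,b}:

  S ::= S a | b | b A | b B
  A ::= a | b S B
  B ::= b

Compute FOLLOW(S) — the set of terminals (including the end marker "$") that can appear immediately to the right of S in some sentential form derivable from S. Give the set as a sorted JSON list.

Compute FIRST by fixpoint:
[1]
  A via A→a: +{a}
  A via A→b S B: +{b}
  B via B→b: +{b}
  S via S→b: +{b}
  FIRST[S]={b}  FIRST[A]={a,b}  FIRST[B]={b}
[2] — fixpoint
  FIRST[S]={b}  FIRST[A]={a,b}  FIRST[B]={b}

Compute FOLLOW by fixpoint:
FOLLOW(S) := {$}
iter 1:
  A→b S B: FOLLOW(S) ⊇ FIRST(B) = {b}; new: +{b}
  S→S a: FOLLOW(S) ⊇ FIRST(a) = {a}; new: +{a}
  S→b A: FOLLOW(A) ⊇ FOLLOW(S) ⊇ {$,a,b}; new: +{$,a,b}
  S→b B: FOLLOW(B) ⊇ FOLLOW(S) ⊇ {$,a,b}; new: +{$,a,b}
  FOLLOW[S]={$,a,b}  FOLLOW[A]={$,a,b}  FOLLOW[B]={$,a,b}
iter 2: (stable)
  FOLLOW[S]={$,a,b}  FOLLOW[A]={$,a,b}  FOLLOW[B]={$,a,b}

FOLLOW(S) = ["$", "a", "b"]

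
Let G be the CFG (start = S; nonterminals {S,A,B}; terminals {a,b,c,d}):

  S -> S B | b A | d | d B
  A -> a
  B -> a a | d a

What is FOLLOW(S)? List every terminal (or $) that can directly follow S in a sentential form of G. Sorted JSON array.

FIRST iteration:
iter 1:
  A via A→a: +{a}
  B via B→a a: +{a}
  B via B→d a: +{d}
  S via S→b A: +{b}
  S via S→d: +{d}
  FIRST(S)={b,d}  FIRST(A)={a}  FIRST(B)={a,d}
iter 2: done
  FIRST(S)={b,d}  FIRST(A)={a}  FIRST(B)={a,d}

Compute FOLLOW by fixpoint:
FOLLOW(S) := {$}
[1]
  S→S B: FOLLOW(S) ⊇ FIRST(B) = {a,d}; new: +{a,d}
  S→S B: FOLLOW(B) ⊇ FOLLOW(S) ⊇ {$,a,d}; new: +{$,a,d}
  S→b A: FOLLOW(A) ⊇ FOLLOW(S) ⊇ {$,a,d}; new: +{$,a,d}
  S: {$,a,d}  A: {$,a,d}  B: {$,a,d}
[2] (stable)
  S: {$,a,d}  A: {$,a,d}  B: {$,a,d}

FOLLOW(S) = ["$", "a", "d"]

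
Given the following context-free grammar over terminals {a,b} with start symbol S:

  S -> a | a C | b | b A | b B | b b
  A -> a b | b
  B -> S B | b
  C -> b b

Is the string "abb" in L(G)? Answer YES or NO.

Convert to CNF:
  S -> T0 C | T1 A | T1 B | T1 T1 | a | b
  A -> T0 T1 | b
  B -> S B | b
  C -> T1 T1
  T0 -> a
  T1 -> b

Fill CYK table bottom-up:
  T[0,0] 'a' = {S,T0}  orig:{S}
  T[1,1] 'b' = {A,B,S,T1}  orig:{A,B,S}
  T[2,2] 'b' = {A,B,S,T1}  orig:{A,B,S}
  T[0,1] 'ab' = {A,B}
  T[1,2] 'bb' = {B,C,S}
  T[0,2] 'abb' = {B,S}

S ∈ T[0,2] ⇒ YES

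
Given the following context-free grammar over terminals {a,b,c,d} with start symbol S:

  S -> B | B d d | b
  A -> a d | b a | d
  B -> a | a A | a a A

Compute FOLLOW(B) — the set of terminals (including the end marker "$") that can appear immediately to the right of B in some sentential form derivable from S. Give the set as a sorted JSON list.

FIRST iteration:
round 1:
  A via A→a d: +{a}
  A via A→b a: +{b}
  A via A→d: +{d}
  B via B→a: +{a}
  S via S→B: +{a}
  S via S→b: +{b}
  FIRST(S)={a,b}  FIRST(A)={a,b,d}  FIRST(B)={a}
round 2: (stable)
  FIRST(S)={a,b}  FIRST(A)={a,b,d}  FIRST(B)={a}

FOLLOW iteration:
FOLLOW(S) := {$}
[1]
  S→B: FOLLOW(B) ⊇ FOLLOW(S) ⊇ {$}; new: +{$}
  S→B d d: FOLLOW(B) ⊇ FIRST(d) = {d}; new: +{d}
  S: {$}  A: {}  B: {$,d}
[2]
  B→a A: FOLLOW(A) ⊇ FOLLOW(B) ⊇ {$,d}; new: +{$,d}
  S: {$}  A: {$,d}  B: {$,d}
[3] (no change)
  S: {$}  A: {$,d}  B: {$,d}

FOLLOW(B) = ["$", "d"]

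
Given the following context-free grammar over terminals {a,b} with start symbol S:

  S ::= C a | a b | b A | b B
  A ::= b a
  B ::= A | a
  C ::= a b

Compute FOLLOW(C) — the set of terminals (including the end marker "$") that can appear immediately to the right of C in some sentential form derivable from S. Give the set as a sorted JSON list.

FIRST sets, iterate to fixpoint:
iter 1:
  A via A→b a: +{b}
  B via B→A: +{b}
  B via B→a: +{a}
  C via C→a b: +{a}
  S via S→C a: +{a}
  S via S→b A: +{b}
  FIRST(S)={a,b}  FIRST(A)={b}  FIRST(B)={a,b}  FIRST(C)={a}
iter 2: — fixpoint
  FIRST(S)={a,b}  FIRST(A)={b}  FIRST(B)={a,b}  FIRST(C)={a}

FOLLOW sets:
FOLLOW(S) := {$}
round 1:
  S→C a: FOLLOW(C) ⊇ FIRST(a) = {a}; new: +{a}
  S→b A: FOLLOW(A) ⊇ FOLLOW(S) ⊇ {$}; new: +{$}
  S→b B: FOLLOW(B) ⊇ FOLLOW(S) ⊇ {$}; new: +{$}
  S: {$}  A: {$}  B: {$}  C: {a}
round 2: (stable)
  S: {$}  A: {$}  B: {$}  C: {a}

FOLLOW(C) = ["a"]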